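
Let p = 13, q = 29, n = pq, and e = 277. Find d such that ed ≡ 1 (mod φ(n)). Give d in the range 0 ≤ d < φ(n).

φ(n) = (p−1)(q−1) = 12·28 = 336.
Need d with 277·d ≡ 1 (mod 336). Apply the extended Euclidean algorithm:
336 = 1·277 + 59
277 = 4·59 + 41
59 = 1·41 + 18
41 = 2·18 + 5
18 = 3·5 + 3
5 = 1·3 + 2
3 = 1·2 + 1
2 = 2·1 + 0
Back-substitute:
1 = 3 − 2
1 = −5 + 2·3
1 = 2·18 − 7·5
1 = −7·41 + 16·18
1 = 16·59 − 23·41
1 = −23·277 + 108·59
1 = 108·336 − 131·277
So 277·(-131) ≡ 1 (mod 336), hence d ≡ -131 ≡ 205 (mod 336).

205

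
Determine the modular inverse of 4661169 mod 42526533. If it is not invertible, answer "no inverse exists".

Compute gcd(4661169, 42526533):
42526533 = 9·4661169 + 576012
4661169 = 8·576012 + 53073
576012 = 10·53073 + 45282
53073 = 1·45282 + 7791
45282 = 5·7791 + 6327
7791 = 1·6327 + 1464
6327 = 4·1464 + 471
1464 = 3·471 + 51
471 = 9·51 + 12
51 = 4·12 + 3
12 = 4·3 + 0
The gcd is 3, not 1, hence no inverse exists.

no inverse exists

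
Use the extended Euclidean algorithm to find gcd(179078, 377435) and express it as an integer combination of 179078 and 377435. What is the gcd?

1

Repeated division:
377435 = 2*179078 + 19279
179078 = 9*19279 + 5567
19279 = 3*5567 + 2578
5567 = 2*2578 + 411
2578 = 6*411 + 112
411 = 3*112 + 75
112 = 1*75 + 37
75 = 2*37 + 1
37 = 37*1 + 0
gcd(179078, 377435) = 1.
Back-substituting:
1 = 75 − 2·37
1 = −2·112 + 3·75
1 = 3·411 − 11·112
1 = −11·2578 + 69·411
1 = 69·5567 − 149·2578
1 = −149·19279 + 516·5567
1 = 516·179078 − 4793·19279
1 = −4793·377435 + 10102·179078
So 1 = (-4793)·377435 + (10102)·179078.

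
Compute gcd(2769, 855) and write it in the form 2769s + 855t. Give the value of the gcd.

Apply Euclid's algorithm to 2769 and 855:
2769 = 3*855 + 204
855 = 4*204 + 39
204 = 5*39 + 9
39 = 4*9 + 3
9 = 3*3 + 0
gcd(2769, 855) = 3.
Back-substituting:
3 = 39 − 4·9
3 = −4·204 + 21·39
3 = 21·855 − 88·204
3 = −88·2769 + 285·855
So 3 = (-88)·2769 + (285)·855.

3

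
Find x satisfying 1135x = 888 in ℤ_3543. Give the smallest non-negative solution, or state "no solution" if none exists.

1059

First find gcd(1135, 3543):
3543 = 3×1135 + 138
1135 = 8×138 + 31
138 = 4×31 + 14
31 = 2×14 + 3
14 = 4×3 + 2
3 = 1×2 + 1
2 = 2×1 + 0
gcd = 1, so a unique solution mod 3543 exists.
Back-substitute for the Bézout coefficients:
1 = 3 − 2
1 = −14 + 5·3
1 = 5·31 − 11·14
1 = −11·138 + 49·31
1 = 49·1135 − 403·138
1 = −403·3543 + 1258·1135
So 1135·(1258) ≡ 1 (mod 3543), giving 1135⁻¹ ≡ 1258.
x ≡ 1135⁻¹·888 ≡ 1258·888 ≡ 1059 (mod 3543).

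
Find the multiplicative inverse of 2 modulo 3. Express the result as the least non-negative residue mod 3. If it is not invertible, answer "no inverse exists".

Apply the Euclidean algorithm to 3 and 2:
3 = 1*2 + 1
2 = 2*1 + 0
Since gcd(2, 3) = 1, back-substitute to write 1 as a combination:
1 = 3 − 2
Thus 2·(-1) ≡ 1 (mod 3); reducing, -1 mod 3 = 2.

2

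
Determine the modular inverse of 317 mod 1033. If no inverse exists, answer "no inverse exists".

844

gcd(1033, 317) by repeated division:
1033 = 3×317 + 82
317 = 3×82 + 71
82 = 1×71 + 11
71 = 6×11 + 5
11 = 2×5 + 1
5 = 5×1 + 0
gcd = 1, so the inverse exists. Back-substitute:
1 = 11 − 2·5
1 = −2·71 + 13·11
1 = 13·82 − 15·71
1 = −15·317 + 58·82
1 = 58·1033 − 189·317
Thus 317·(-189) ≡ 1 (mod 1033); reducing, -189 mod 1033 = 844.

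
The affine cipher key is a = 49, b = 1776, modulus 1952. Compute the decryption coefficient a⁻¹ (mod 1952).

gcd(1952, 49) by repeated division:
1952 = 39·49 + 41
49 = 1·41 + 8
41 = 5·8 + 1
8 = 8·1 + 0
gcd = 1, so the inverse exists. Back-substitute:
1 = 41 − 5·8
1 = −5·49 + 6·41
1 = 6·1952 − 239·49
Hence 49⁻¹ ≡ -239 ≡ 1713 (mod 1952).

1713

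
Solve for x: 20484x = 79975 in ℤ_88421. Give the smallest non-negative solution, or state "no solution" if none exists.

First find gcd(20484, 88421):
88421 = 4*20484 + 6485
20484 = 3*6485 + 1029
6485 = 6*1029 + 311
1029 = 3*311 + 96
311 = 3*96 + 23
96 = 4*23 + 4
23 = 5*4 + 3
4 = 1*3 + 1
3 = 3*1 + 0
gcd = 1, so a unique solution mod 88421 exists.
Back-substitute for the Bézout coefficients:
1 = 4 − 3
1 = −23 + 6·4
1 = 6·96 − 25·23
1 = −25·311 + 81·96
1 = 81·1029 − 268·311
1 = −268·6485 + 1689·1029
1 = 1689·20484 − 5335·6485
1 = −5335·88421 + 23029·20484
So 20484·(23029) ≡ 1 (mod 88421), giving 20484⁻¹ ≡ 23029.
x ≡ 20484⁻¹·79975 ≡ 23029·79975 ≡ 23266 (mod 88421).

23266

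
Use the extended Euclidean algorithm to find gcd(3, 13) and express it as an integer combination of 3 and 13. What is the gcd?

Repeated division:
13 = 4*3 + 1
3 = 3*1 + 0
gcd(3, 13) = 1.
Express as a combination:
1 = 13 − 4·3
So 1 = (1)·13 + (-4)·3.

1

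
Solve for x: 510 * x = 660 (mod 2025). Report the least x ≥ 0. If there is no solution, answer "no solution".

41

First find gcd(510, 2025):
2025 = 3×510 + 495
510 = 1×495 + 15
495 = 33×15 + 0
gcd = 15 and 15 | 660, so solutions exist. Divide through by 15: 34x ≡ 44 (mod 135).
Now find 34⁻¹ mod 135:
135 = 3·34 + 33
34 = 1·33 + 1
33 = 33·1 + 0
Back-substitute:
1 = 34 − 33
1 = −135 + 4·34
So 34⁻¹ ≡ 4 (mod 135).
Then x ≡ 4·44 ≡ 41 (mod 135); the smallest non-negative solution is x = 41.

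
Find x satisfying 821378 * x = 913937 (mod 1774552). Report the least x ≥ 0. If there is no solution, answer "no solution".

gcd(821378, 1774552):
1774552 = 2*821378 + 131796
821378 = 6*131796 + 30602
131796 = 4*30602 + 9388
30602 = 3*9388 + 2438
9388 = 3*2438 + 2074
2438 = 1*2074 + 364
2074 = 5*364 + 254
364 = 1*254 + 110
254 = 2*110 + 34
110 = 3*34 + 8
34 = 4*8 + 2
8 = 4*2 + 0
gcd = 2, but 2 ∤ 913937, so the congruence has no solution.

no solution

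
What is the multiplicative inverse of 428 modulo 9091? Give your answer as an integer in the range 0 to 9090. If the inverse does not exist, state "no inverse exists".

Extended Euclidean algorithm:
9091 = 21*428 + 103
428 = 4*103 + 16
103 = 6*16 + 7
16 = 2*7 + 2
7 = 3*2 + 1
2 = 2*1 + 0
Since gcd(428, 9091) = 1, back-substitute to write 1 as a combination:
1 = 7 − 3·2
1 = −3·16 + 7·7
1 = 7·103 − 45·16
1 = −45·428 + 187·103
1 = 187·9091 − 3972·428
Thus 428·(-3972) ≡ 1 (mod 9091); reducing, -3972 mod 9091 = 5119.

5119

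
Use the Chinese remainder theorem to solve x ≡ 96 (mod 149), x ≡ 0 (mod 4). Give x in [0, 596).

Write x = 96 + 149·k. Then 149·k ≡ 0 − 96 ≡ 0 (mod 4).
Need 149⁻¹ mod 4. Extended Euclid on (4, 1):
4 = 4·1 + 0
149⁻¹ ≡ 1 (mod 4), so k ≡ 1·0 ≡ 0 (mod 4).
x = 96 + 149·0 = 96.

96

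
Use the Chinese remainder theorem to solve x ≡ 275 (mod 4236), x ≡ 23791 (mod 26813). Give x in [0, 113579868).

Write x = 275 + 4236·k. Then 4236·k ≡ 23791 − 275 ≡ 23516 (mod 26813).
Need 4236⁻¹ mod 26813. Extended Euclid on (26813, 4236):
26813 = 6×4236 + 1397
4236 = 3×1397 + 45
1397 = 31×45 + 2
45 = 22×2 + 1
2 = 2×1 + 0
Back-substitute:
1 = 45 − 22·2
1 = −22·1397 + 683·45
1 = 683·4236 − 2071·1397
1 = −2071·26813 + 13109·4236
4236⁻¹ ≡ 13109 (mod 26813), so k ≡ 13109·23516 ≡ 2183 (mod 26813).
x = 275 + 4236·2183 = 9247463.

9247463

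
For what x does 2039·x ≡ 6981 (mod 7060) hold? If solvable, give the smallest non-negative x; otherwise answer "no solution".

First find gcd(2039, 7060):
7060 = 3·2039 + 943
2039 = 2·943 + 153
943 = 6·153 + 25
153 = 6·25 + 3
25 = 8·3 + 1
3 = 3·1 + 0
gcd = 1, so a unique solution mod 7060 exists.
Back-substitute for the Bézout coefficients:
1 = 25 − 8·3
1 = −8·153 + 49·25
1 = 49·943 − 302·153
1 = −302·2039 + 653·943
1 = 653·7060 − 2261·2039
So 2039·(-2261) ≡ 1 (mod 7060), giving 2039⁻¹ ≡ 4799.
x ≡ 2039⁻¹·6981 ≡ 4799·6981 ≡ 2119 (mod 7060).

2119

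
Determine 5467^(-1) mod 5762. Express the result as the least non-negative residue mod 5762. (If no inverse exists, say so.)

4551

Run Euclid on (5762, 5467):
5762 = 1·5467 + 295
5467 = 18·295 + 157
295 = 1·157 + 138
157 = 1·138 + 19
138 = 7·19 + 5
19 = 3·5 + 4
5 = 1·4 + 1
4 = 4·1 + 0
The gcd is 1. Working backward:
1 = 5 − 4
1 = −19 + 4·5
1 = 4·138 − 29·19
1 = −29·157 + 33·138
1 = 33·295 − 62·157
1 = −62·5467 + 1149·295
1 = 1149·5762 − 1211·5467
Thus 5467·(-1211) ≡ 1 (mod 5762); reducing, -1211 mod 5762 = 4551.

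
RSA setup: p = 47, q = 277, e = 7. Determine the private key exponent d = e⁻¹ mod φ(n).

7255

φ(n) = (p−1)(q−1) = 46·276 = 12696.
Need d with 7·d ≡ 1 (mod 12696). Apply the extended Euclidean algorithm:
12696 = 1813·7 + 5
7 = 1·5 + 2
5 = 2·2 + 1
2 = 2·1 + 0
Back-substitute:
1 = 5 − 2·2
1 = −2·7 + 3·5
1 = 3·12696 − 5441·7
So 7·(-5441) ≡ 1 (mod 12696), hence d ≡ -5441 ≡ 7255 (mod 12696).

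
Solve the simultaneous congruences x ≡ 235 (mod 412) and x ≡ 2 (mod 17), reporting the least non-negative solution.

Write x = 235 + 412·k. Then 412·k ≡ 2 − 235 ≡ 5 (mod 17).
Need 412⁻¹ mod 17. Extended Euclid on (17, 4):
17 = 4*4 + 1
4 = 4*1 + 0
Back-substitute:
1 = 17 − 4·4
412⁻¹ ≡ 13 (mod 17), so k ≡ 13·5 ≡ 14 (mod 17).
x = 235 + 412·14 = 6003.

6003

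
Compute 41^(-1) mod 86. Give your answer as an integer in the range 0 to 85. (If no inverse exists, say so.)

21

Apply the Euclidean algorithm to 86 and 41:
86 = 2*41 + 4
41 = 10*4 + 1
4 = 4*1 + 0
Since gcd(41, 86) = 1, back-substitute to write 1 as a combination:
1 = 41 − 10·4
1 = −10·86 + 21·41
So 41·21 ≡ 1 (mod 86).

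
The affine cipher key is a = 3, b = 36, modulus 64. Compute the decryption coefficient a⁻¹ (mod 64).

gcd(64, 3) by repeated division:
64 = 21*3 + 1
3 = 3*1 + 0
The gcd is 1. Working backward:
1 = 64 − 21·3
Thus 3·(-21) ≡ 1 (mod 64); reducing, -21 mod 64 = 43.

43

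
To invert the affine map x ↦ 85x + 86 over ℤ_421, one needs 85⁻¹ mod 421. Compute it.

gcd(421, 85) by repeated division:
421 = 4*85 + 81
85 = 1*81 + 4
81 = 20*4 + 1
4 = 4*1 + 0
Since gcd(85, 421) = 1, back-substitute to write 1 as a combination:
1 = 81 − 20·4
1 = −20·85 + 21·81
1 = 21·421 − 104·85
Hence 85⁻¹ ≡ -104 ≡ 317 (mod 421).

317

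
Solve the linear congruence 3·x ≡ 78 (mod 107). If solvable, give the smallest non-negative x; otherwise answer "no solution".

26

First find gcd(3, 107):
107 = 35·3 + 2
3 = 1·2 + 1
2 = 2·1 + 0
gcd = 1, so a unique solution mod 107 exists.
Back-substitute for the Bézout coefficients:
1 = 3 − 2
1 = −107 + 36·3
So 3·(36) ≡ 1 (mod 107), giving 3⁻¹ ≡ 36.
x ≡ 3⁻¹·78 ≡ 36·78 ≡ 26 (mod 107).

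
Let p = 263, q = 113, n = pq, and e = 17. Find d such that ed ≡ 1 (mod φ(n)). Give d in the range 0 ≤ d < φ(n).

φ(n) = (p−1)(q−1) = 262·112 = 29344.
Need d with 17·d ≡ 1 (mod 29344). Apply the extended Euclidean algorithm:
29344 = 1726·17 + 2
17 = 8·2 + 1
2 = 2·1 + 0
Back-substitute:
1 = 17 − 8·2
1 = −8·29344 + 13809·17
So 17·13809 ≡ 1 (mod 29344), hence d = 13809.

13809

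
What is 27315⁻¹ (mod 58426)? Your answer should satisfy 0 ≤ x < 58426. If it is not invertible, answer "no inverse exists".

20917

gcd(58426, 27315) by repeated division:
58426 = 2·27315 + 3796
27315 = 7·3796 + 743
3796 = 5·743 + 81
743 = 9·81 + 14
81 = 5·14 + 11
14 = 1·11 + 3
11 = 3·3 + 2
3 = 1·2 + 1
2 = 2·1 + 0
gcd = 1, so the inverse exists. Back-substitute:
1 = 3 − 2
1 = −11 + 4·3
1 = 4·14 − 5·11
1 = −5·81 + 29·14
1 = 29·743 − 266·81
1 = −266·3796 + 1359·743
1 = 1359·27315 − 9779·3796
1 = −9779·58426 + 20917·27315
So 27315·20917 ≡ 1 (mod 58426).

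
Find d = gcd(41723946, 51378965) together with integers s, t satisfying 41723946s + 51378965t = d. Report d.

11

Euclidean algorithm:
51378965 = 1*41723946 + 9655019
41723946 = 4*9655019 + 3103870
9655019 = 3*3103870 + 343409
3103870 = 9*343409 + 13189
343409 = 26*13189 + 495
13189 = 26*495 + 319
495 = 1*319 + 176
319 = 1*176 + 143
176 = 1*143 + 33
143 = 4*33 + 11
33 = 3*11 + 0
gcd(41723946, 51378965) = 11.
Back-substituting:
11 = 143 − 4·33
11 = −4·176 + 5·143
11 = 5·319 − 9·176
11 = −9·495 + 14·319
11 = 14·13189 − 373·495
11 = −373·343409 + 9712·13189
11 = 9712·3103870 − 87781·343409
11 = −87781·9655019 + 273055·3103870
11 = 273055·41723946 − 1180001·9655019
11 = −1180001·51378965 + 1453056·41723946
So 11 = (-1180001)·51378965 + (1453056)·41723946.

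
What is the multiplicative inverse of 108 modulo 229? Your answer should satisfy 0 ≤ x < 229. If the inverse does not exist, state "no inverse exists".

Apply the Euclidean algorithm to 229 and 108:
229 = 2·108 + 13
108 = 8·13 + 4
13 = 3·4 + 1
4 = 4·1 + 0
Since gcd(108, 229) = 1, back-substitute to write 1 as a combination:
1 = 13 − 3·4
1 = −3·108 + 25·13
1 = 25·229 − 53·108
So 108·(-53) ≡ 1 (mod 229), and -53 ≡ 176 (mod 229).

176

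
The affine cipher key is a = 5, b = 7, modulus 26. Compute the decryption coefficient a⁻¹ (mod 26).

21

gcd(26, 5) by repeated division:
26 = 5×5 + 1
5 = 5×1 + 0
gcd = 1, so the inverse exists. Back-substitute:
1 = 26 − 5·5
Hence 5⁻¹ ≡ -5 ≡ 21 (mod 26).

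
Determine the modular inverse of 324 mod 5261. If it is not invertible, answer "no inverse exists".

gcd(5261, 324) by repeated division:
5261 = 16×324 + 77
324 = 4×77 + 16
77 = 4×16 + 13
16 = 1×13 + 3
13 = 4×3 + 1
3 = 3×1 + 0
The gcd is 1. Working backward:
1 = 13 − 4·3
1 = −4·16 + 5·13
1 = 5·77 − 24·16
1 = −24·324 + 101·77
1 = 101·5261 − 1640·324
Hence 324⁻¹ ≡ -1640 ≡ 3621 (mod 5261).

3621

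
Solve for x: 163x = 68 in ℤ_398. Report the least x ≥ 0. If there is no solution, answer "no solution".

First find gcd(163, 398):
398 = 2·163 + 72
163 = 2·72 + 19
72 = 3·19 + 15
19 = 1·15 + 4
15 = 3·4 + 3
4 = 1·3 + 1
3 = 3·1 + 0
gcd = 1, so a unique solution mod 398 exists.
Back-substitute for the Bézout coefficients:
1 = 4 − 3
1 = −15 + 4·4
1 = 4·19 − 5·15
1 = −5·72 + 19·19
1 = 19·163 − 43·72
1 = −43·398 + 105·163
So 163·(105) ≡ 1 (mod 398), giving 163⁻¹ ≡ 105.
x ≡ 163⁻¹·68 ≡ 105·68 ≡ 374 (mod 398).

374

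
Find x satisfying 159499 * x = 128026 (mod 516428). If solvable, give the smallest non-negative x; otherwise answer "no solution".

93470

First find gcd(159499, 516428):
516428 = 3×159499 + 37931
159499 = 4×37931 + 7775
37931 = 4×7775 + 6831
7775 = 1×6831 + 944
6831 = 7×944 + 223
944 = 4×223 + 52
223 = 4×52 + 15
52 = 3×15 + 7
15 = 2×7 + 1
7 = 7×1 + 0
gcd = 1, so a unique solution mod 516428 exists.
Back-substitute for the Bézout coefficients:
1 = 15 − 2·7
1 = −2·52 + 7·15
1 = 7·223 − 30·52
1 = −30·944 + 127·223
1 = 127·6831 − 919·944
1 = −919·7775 + 1046·6831
1 = 1046·37931 − 5103·7775
1 = −5103·159499 + 21458·37931
1 = 21458·516428 − 69477·159499
So 159499·(-69477) ≡ 1 (mod 516428), giving 159499⁻¹ ≡ 446951.
x ≡ 159499⁻¹·128026 ≡ 446951·128026 ≡ 93470 (mod 516428).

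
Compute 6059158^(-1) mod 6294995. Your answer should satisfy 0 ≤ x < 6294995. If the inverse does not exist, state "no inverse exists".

Euclidean algorithm on 6294995, 6059158:
6294995 = 1×6059158 + 235837
6059158 = 25×235837 + 163233
235837 = 1×163233 + 72604
163233 = 2×72604 + 18025
72604 = 4×18025 + 504
18025 = 35×504 + 385
504 = 1×385 + 119
385 = 3×119 + 28
119 = 4×28 + 7
28 = 4×7 + 0
The gcd is 7, not 1, hence no inverse exists.

no inverse exists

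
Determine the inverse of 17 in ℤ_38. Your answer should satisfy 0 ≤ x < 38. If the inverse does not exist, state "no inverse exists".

Run Euclid on (38, 17):
38 = 2·17 + 4
17 = 4·4 + 1
4 = 4·1 + 0
The gcd is 1. Working backward:
1 = 17 − 4·4
1 = −4·38 + 9·17
So 17·9 ≡ 1 (mod 38).

9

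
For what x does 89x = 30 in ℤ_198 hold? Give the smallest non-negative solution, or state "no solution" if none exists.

First find gcd(89, 198):
198 = 2*89 + 20
89 = 4*20 + 9
20 = 2*9 + 2
9 = 4*2 + 1
2 = 2*1 + 0
gcd = 1, so a unique solution mod 198 exists.
Back-substitute for the Bézout coefficients:
1 = 9 − 4·2
1 = −4·20 + 9·9
1 = 9·89 − 40·20
1 = −40·198 + 89·89
So 89·(89) ≡ 1 (mod 198), giving 89⁻¹ ≡ 89.
x ≡ 89⁻¹·30 ≡ 89·30 ≡ 96 (mod 198).

96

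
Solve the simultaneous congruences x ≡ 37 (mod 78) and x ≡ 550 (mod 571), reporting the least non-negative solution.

26245

Write x = 37 + 78·k. Then 78·k ≡ 550 − 37 ≡ 513 (mod 571).
Need 78⁻¹ mod 571. Extended Euclid on (571, 78):
571 = 7*78 + 25
78 = 3*25 + 3
25 = 8*3 + 1
3 = 3*1 + 0
Back-substitute:
1 = 25 − 8·3
1 = −8·78 + 25·25
1 = 25·571 − 183·78
78⁻¹ ≡ 388 (mod 571), so k ≡ 388·513 ≡ 336 (mod 571).
x = 37 + 78·336 = 26245.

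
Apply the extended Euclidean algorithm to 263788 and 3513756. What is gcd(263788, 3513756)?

Euclidean algorithm:
3513756 = 13*263788 + 84512
263788 = 3*84512 + 10252
84512 = 8*10252 + 2496
10252 = 4*2496 + 268
2496 = 9*268 + 84
268 = 3*84 + 16
84 = 5*16 + 4
16 = 4*4 + 0
gcd(263788, 3513756) = 4.
Back-substituting:
4 = 84 − 5·16
4 = −5·268 + 16·84
4 = 16·2496 − 149·268
4 = −149·10252 + 612·2496
4 = 612·84512 − 5045·10252
4 = −5045·263788 + 15747·84512
4 = 15747·3513756 − 209756·263788
So 4 = (15747)·3513756 + (-209756)·263788.

4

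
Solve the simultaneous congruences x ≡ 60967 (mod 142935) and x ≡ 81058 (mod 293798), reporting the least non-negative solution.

Write x = 60967 + 142935·k. Then 142935·k ≡ 81058 − 60967 ≡ 20091 (mod 293798).
Need 142935⁻¹ mod 293798. Extended Euclid on (293798, 142935):
293798 = 2*142935 + 7928
142935 = 18*7928 + 231
7928 = 34*231 + 74
231 = 3*74 + 9
74 = 8*9 + 2
9 = 4*2 + 1
2 = 2*1 + 0
Back-substitute:
1 = 9 − 4·2
1 = −4·74 + 33·9
1 = 33·231 − 103·74
1 = −103·7928 + 3535·231
1 = 3535·142935 − 63733·7928
1 = −63733·293798 + 131001·142935
142935⁻¹ ≡ 131001 (mod 293798), so k ≡ 131001·20091 ≡ 98607 (mod 293798).
x = 60967 + 142935·98607 = 14094452512.

14094452512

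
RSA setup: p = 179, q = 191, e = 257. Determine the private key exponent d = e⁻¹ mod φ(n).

φ(n) = (p−1)(q−1) = 178·190 = 33820.
Need d with 257·d ≡ 1 (mod 33820). Apply the extended Euclidean algorithm:
33820 = 131·257 + 153
257 = 1·153 + 104
153 = 1·104 + 49
104 = 2·49 + 6
49 = 8·6 + 1
6 = 6·1 + 0
Back-substitute:
1 = 49 − 8·6
1 = −8·104 + 17·49
1 = 17·153 − 25·104
1 = −25·257 + 42·153
1 = 42·33820 − 5527·257
So 257·(-5527) ≡ 1 (mod 33820), hence d ≡ -5527 ≡ 28293 (mod 33820).

28293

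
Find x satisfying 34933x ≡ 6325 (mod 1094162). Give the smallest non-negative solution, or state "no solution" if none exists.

First find gcd(34933, 1094162):
1094162 = 31·34933 + 11239
34933 = 3·11239 + 1216
11239 = 9·1216 + 295
1216 = 4·295 + 36
295 = 8·36 + 7
36 = 5·7 + 1
7 = 7·1 + 0
gcd = 1, so a unique solution mod 1094162 exists.
Back-substitute for the Bézout coefficients:
1 = 36 − 5·7
1 = −5·295 + 41·36
1 = 41·1216 − 169·295
1 = −169·11239 + 1562·1216
1 = 1562·34933 − 4855·11239
1 = −4855·1094162 + 152067·34933
So 34933·(152067) ≡ 1 (mod 1094162), giving 34933⁻¹ ≡ 152067.
x ≡ 34933⁻¹·6325 ≡ 152067·6325 ≡ 55377 (mod 1094162).

55377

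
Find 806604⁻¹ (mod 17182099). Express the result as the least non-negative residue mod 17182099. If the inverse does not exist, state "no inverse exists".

11783483

Run Euclid on (17182099, 806604):
17182099 = 21*806604 + 243415
806604 = 3*243415 + 76359
243415 = 3*76359 + 14338
76359 = 5*14338 + 4669
14338 = 3*4669 + 331
4669 = 14*331 + 35
331 = 9*35 + 16
35 = 2*16 + 3
16 = 5*3 + 1
3 = 3*1 + 0
The gcd is 1. Working backward:
1 = 16 − 5·3
1 = −5·35 + 11·16
1 = 11·331 − 104·35
1 = −104·4669 + 1467·331
1 = 1467·14338 − 4505·4669
1 = −4505·76359 + 23992·14338
1 = 23992·243415 − 76481·76359
1 = −76481·806604 + 253435·243415
1 = 253435·17182099 − 5398616·806604
Hence 806604⁻¹ ≡ -5398616 ≡ 11783483 (mod 17182099).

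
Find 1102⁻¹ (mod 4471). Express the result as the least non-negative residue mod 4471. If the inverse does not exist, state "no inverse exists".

4329

gcd(4471, 1102) by repeated division:
4471 = 4*1102 + 63
1102 = 17*63 + 31
63 = 2*31 + 1
31 = 31*1 + 0
Since gcd(1102, 4471) = 1, back-substitute to write 1 as a combination:
1 = 63 − 2·31
1 = −2·1102 + 35·63
1 = 35·4471 − 142·1102
Thus 1102·(-142) ≡ 1 (mod 4471); reducing, -142 mod 4471 = 4329.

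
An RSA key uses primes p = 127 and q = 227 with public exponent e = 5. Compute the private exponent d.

φ(n) = (p−1)(q−1) = 126·226 = 28476.
Need d with 5·d ≡ 1 (mod 28476). Apply the extended Euclidean algorithm:
28476 = 5695×5 + 1
5 = 5×1 + 0
Back-substitute:
1 = 28476 − 5695·5
So 5·(-5695) ≡ 1 (mod 28476), hence d ≡ -5695 ≡ 22781 (mod 28476).

22781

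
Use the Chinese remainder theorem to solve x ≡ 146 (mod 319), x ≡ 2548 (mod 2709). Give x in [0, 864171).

Write x = 146 + 319·k. Then 319·k ≡ 2548 − 146 ≡ 2402 (mod 2709).
Need 319⁻¹ mod 2709. Extended Euclid on (2709, 319):
2709 = 8*319 + 157
319 = 2*157 + 5
157 = 31*5 + 2
5 = 2*2 + 1
2 = 2*1 + 0
Back-substitute:
1 = 5 − 2·2
1 = −2·157 + 63·5
1 = 63·319 − 128·157
1 = −128·2709 + 1087·319
319⁻¹ ≡ 1087 (mod 2709), so k ≡ 1087·2402 ≡ 2207 (mod 2709).
x = 146 + 319·2207 = 704179.

704179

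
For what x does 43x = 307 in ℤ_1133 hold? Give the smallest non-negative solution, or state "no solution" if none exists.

First find gcd(43, 1133):
1133 = 26*43 + 15
43 = 2*15 + 13
15 = 1*13 + 2
13 = 6*2 + 1
2 = 2*1 + 0
gcd = 1, so a unique solution mod 1133 exists.
Back-substitute for the Bézout coefficients:
1 = 13 − 6·2
1 = −6·15 + 7·13
1 = 7·43 − 20·15
1 = −20·1133 + 527·43
So 43·(527) ≡ 1 (mod 1133), giving 43⁻¹ ≡ 527.
x ≡ 43⁻¹·307 ≡ 527·307 ≡ 903 (mod 1133).

903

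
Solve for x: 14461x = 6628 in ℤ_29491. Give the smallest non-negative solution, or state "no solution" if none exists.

First find gcd(14461, 29491):
29491 = 2×14461 + 569
14461 = 25×569 + 236
569 = 2×236 + 97
236 = 2×97 + 42
97 = 2×42 + 13
42 = 3×13 + 3
13 = 4×3 + 1
3 = 3×1 + 0
gcd = 1, so a unique solution mod 29491 exists.
Back-substitute for the Bézout coefficients:
1 = 13 − 4·3
1 = −4·42 + 13·13
1 = 13·97 − 30·42
1 = −30·236 + 73·97
1 = 73·569 − 176·236
1 = −176·14461 + 4473·569
1 = 4473·29491 − 9122·14461
So 14461·(-9122) ≡ 1 (mod 29491), giving 14461⁻¹ ≡ 20369.
x ≡ 14461⁻¹·6628 ≡ 20369·6628 ≡ 25425 (mod 29491).

25425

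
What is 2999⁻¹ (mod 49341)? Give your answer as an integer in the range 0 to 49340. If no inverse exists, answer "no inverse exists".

34106

Run Euclid on (49341, 2999):
49341 = 16×2999 + 1357
2999 = 2×1357 + 285
1357 = 4×285 + 217
285 = 1×217 + 68
217 = 3×68 + 13
68 = 5×13 + 3
13 = 4×3 + 1
3 = 3×1 + 0
Since gcd(2999, 49341) = 1, back-substitute to write 1 as a combination:
1 = 13 − 4·3
1 = −4·68 + 21·13
1 = 21·217 − 67·68
1 = −67·285 + 88·217
1 = 88·1357 − 419·285
1 = −419·2999 + 926·1357
1 = 926·49341 − 15235·2999
Thus 2999·(-15235) ≡ 1 (mod 49341); reducing, -15235 mod 49341 = 34106.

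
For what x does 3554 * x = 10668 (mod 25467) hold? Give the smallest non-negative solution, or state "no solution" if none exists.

7656

First find gcd(3554, 25467):
25467 = 7·3554 + 589
3554 = 6·589 + 20
589 = 29·20 + 9
20 = 2·9 + 2
9 = 4·2 + 1
2 = 2·1 + 0
gcd = 1, so a unique solution mod 25467 exists.
Back-substitute for the Bézout coefficients:
1 = 9 − 4·2
1 = −4·20 + 9·9
1 = 9·589 − 265·20
1 = −265·3554 + 1599·589
1 = 1599·25467 − 11458·3554
So 3554·(-11458) ≡ 1 (mod 25467), giving 3554⁻¹ ≡ 14009.
x ≡ 3554⁻¹·10668 ≡ 14009·10668 ≡ 7656 (mod 25467).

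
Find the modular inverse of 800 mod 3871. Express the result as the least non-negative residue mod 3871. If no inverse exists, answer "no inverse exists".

Run Euclid on (3871, 800):
3871 = 4*800 + 671
800 = 1*671 + 129
671 = 5*129 + 26
129 = 4*26 + 25
26 = 1*25 + 1
25 = 25*1 + 0
Since gcd(800, 3871) = 1, back-substitute to write 1 as a combination:
1 = 26 − 25
1 = −129 + 5·26
1 = 5·671 − 26·129
1 = −26·800 + 31·671
1 = 31·3871 − 150·800
Thus 800·(-150) ≡ 1 (mod 3871); reducing, -150 mod 3871 = 3721.

3721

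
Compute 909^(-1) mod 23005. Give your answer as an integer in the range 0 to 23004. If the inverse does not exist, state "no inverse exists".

Apply the Euclidean algorithm to 23005 and 909:
23005 = 25×909 + 280
909 = 3×280 + 69
280 = 4×69 + 4
69 = 17×4 + 1
4 = 4×1 + 0
gcd = 1, so the inverse exists. Back-substitute:
1 = 69 − 17·4
1 = −17·280 + 69·69
1 = 69·909 − 224·280
1 = −224·23005 + 5669·909
So 909·5669 ≡ 1 (mod 23005).

5669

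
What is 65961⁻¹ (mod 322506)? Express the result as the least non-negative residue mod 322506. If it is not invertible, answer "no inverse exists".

Compute gcd(65961, 322506):
322506 = 4·65961 + 58662
65961 = 1·58662 + 7299
58662 = 8·7299 + 270
7299 = 27·270 + 9
270 = 30·9 + 0
gcd(65961, 322506) = 9 ≠ 1, so 65961 has no multiplicative inverse modulo 322506.

no inverse exists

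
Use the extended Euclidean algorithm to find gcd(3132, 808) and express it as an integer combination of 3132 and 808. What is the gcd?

4

Euclidean algorithm:
3132 = 3*808 + 708
808 = 1*708 + 100
708 = 7*100 + 8
100 = 12*8 + 4
8 = 2*4 + 0
gcd(3132, 808) = 4.
Working backward:
4 = 100 − 12·8
4 = −12·708 + 85·100
4 = 85·808 − 97·708
4 = −97·3132 + 376·808
So 4 = (-97)·3132 + (376)·808.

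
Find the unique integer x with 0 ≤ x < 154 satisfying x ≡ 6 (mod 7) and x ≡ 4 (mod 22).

48

Write x = 6 + 7·k. Then 7·k ≡ 4 − 6 ≡ 20 (mod 22).
Need 7⁻¹ mod 22. Extended Euclid on (22, 7):
22 = 3×7 + 1
7 = 7×1 + 0
Back-substitute:
1 = 22 − 3·7
7⁻¹ ≡ 19 (mod 22), so k ≡ 19·20 ≡ 6 (mod 22).
x = 6 + 7·6 = 48.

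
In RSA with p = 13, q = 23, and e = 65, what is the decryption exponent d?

65

φ(n) = (p−1)(q−1) = 12·22 = 264.
Need d with 65·d ≡ 1 (mod 264). Apply the extended Euclidean algorithm:
264 = 4·65 + 4
65 = 16·4 + 1
4 = 4·1 + 0
Back-substitute:
1 = 65 − 16·4
1 = −16·264 + 65·65
So 65·65 ≡ 1 (mod 264), hence d = 65.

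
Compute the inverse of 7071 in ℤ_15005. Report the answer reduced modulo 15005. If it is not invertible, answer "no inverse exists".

Run Euclid on (15005, 7071):
15005 = 2*7071 + 863
7071 = 8*863 + 167
863 = 5*167 + 28
167 = 5*28 + 27
28 = 1*27 + 1
27 = 27*1 + 0
The gcd is 1. Working backward:
1 = 28 − 27
1 = −167 + 6·28
1 = 6·863 − 31·167
1 = −31·7071 + 254·863
1 = 254·15005 − 539·7071
Thus 7071·(-539) ≡ 1 (mod 15005); reducing, -539 mod 15005 = 14466.

14466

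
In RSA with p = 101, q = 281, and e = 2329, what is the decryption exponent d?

17769

φ(n) = (p−1)(q−1) = 100·280 = 28000.
Need d with 2329·d ≡ 1 (mod 28000). Apply the extended Euclidean algorithm:
28000 = 12*2329 + 52
2329 = 44*52 + 41
52 = 1*41 + 11
41 = 3*11 + 8
11 = 1*8 + 3
8 = 2*3 + 2
3 = 1*2 + 1
2 = 2*1 + 0
Back-substitute:
1 = 3 − 2
1 = −8 + 3·3
1 = 3·11 − 4·8
1 = −4·41 + 15·11
1 = 15·52 − 19·41
1 = −19·2329 + 851·52
1 = 851·28000 − 10231·2329
So 2329·(-10231) ≡ 1 (mod 28000), hence d ≡ -10231 ≡ 17769 (mod 28000).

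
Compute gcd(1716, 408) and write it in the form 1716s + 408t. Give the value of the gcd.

12

Euclidean algorithm:
1716 = 4·408 + 84
408 = 4·84 + 72
84 = 1·72 + 12
72 = 6·12 + 0
gcd(1716, 408) = 12.
Working backward:
12 = 84 − 72
12 = −408 + 5·84
12 = 5·1716 − 21·408
So 12 = (5)·1716 + (-21)·408.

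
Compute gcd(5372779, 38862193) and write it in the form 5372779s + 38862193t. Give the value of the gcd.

1

Repeated division:
38862193 = 7·5372779 + 1252740
5372779 = 4·1252740 + 361819
1252740 = 3·361819 + 167283
361819 = 2·167283 + 27253
167283 = 6·27253 + 3765
27253 = 7·3765 + 898
3765 = 4·898 + 173
898 = 5·173 + 33
173 = 5·33 + 8
33 = 4·8 + 1
8 = 8·1 + 0
gcd(5372779, 38862193) = 1.
Express as a combination:
1 = 33 − 4·8
1 = −4·173 + 21·33
1 = 21·898 − 109·173
1 = −109·3765 + 457·898
1 = 457·27253 − 3308·3765
1 = −3308·167283 + 20305·27253
1 = 20305·361819 − 43918·167283
1 = −43918·1252740 + 152059·361819
1 = 152059·5372779 − 652154·1252740
1 = −652154·38862193 + 4717137·5372779
So 1 = (-652154)·38862193 + (4717137)·5372779.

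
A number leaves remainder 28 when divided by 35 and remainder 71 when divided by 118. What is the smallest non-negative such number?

Write x = 28 + 35·k. Then 35·k ≡ 71 − 28 ≡ 43 (mod 118).
Need 35⁻¹ mod 118. Extended Euclid on (118, 35):
118 = 3×35 + 13
35 = 2×13 + 9
13 = 1×9 + 4
9 = 2×4 + 1
4 = 4×1 + 0
Back-substitute:
1 = 9 − 2·4
1 = −2·13 + 3·9
1 = 3·35 − 8·13
1 = −8·118 + 27·35
35⁻¹ ≡ 27 (mod 118), so k ≡ 27·43 ≡ 99 (mod 118).
x = 28 + 35·99 = 3493.

3493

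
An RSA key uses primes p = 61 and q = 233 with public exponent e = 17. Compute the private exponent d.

φ(n) = (p−1)(q−1) = 60·232 = 13920.
Need d with 17·d ≡ 1 (mod 13920). Apply the extended Euclidean algorithm:
13920 = 818·17 + 14
17 = 1·14 + 3
14 = 4·3 + 2
3 = 1·2 + 1
2 = 2·1 + 0
Back-substitute:
1 = 3 − 2
1 = −14 + 5·3
1 = 5·17 − 6·14
1 = −6·13920 + 4913·17
So 17·4913 ≡ 1 (mod 13920), hence d = 4913.

4913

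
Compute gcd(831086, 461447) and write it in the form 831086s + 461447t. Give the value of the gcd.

Repeated division:
831086 = 1·461447 + 369639
461447 = 1·369639 + 91808
369639 = 4·91808 + 2407
91808 = 38·2407 + 342
2407 = 7·342 + 13
342 = 26·13 + 4
13 = 3·4 + 1
4 = 4·1 + 0
gcd(831086, 461447) = 1.
Working backward:
1 = 13 − 3·4
1 = −3·342 + 79·13
1 = 79·2407 − 556·342
1 = −556·91808 + 21207·2407
1 = 21207·369639 − 85384·91808
1 = −85384·461447 + 106591·369639
1 = 106591·831086 − 191975·461447
So 1 = (106591)·831086 + (-191975)·461447.

1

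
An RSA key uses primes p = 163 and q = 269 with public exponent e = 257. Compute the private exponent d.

φ(n) = (p−1)(q−1) = 162·268 = 43416.
Need d with 257·d ≡ 1 (mod 43416). Apply the extended Euclidean algorithm:
43416 = 168×257 + 240
257 = 1×240 + 17
240 = 14×17 + 2
17 = 8×2 + 1
2 = 2×1 + 0
Back-substitute:
1 = 17 − 8·2
1 = −8·240 + 113·17
1 = 113·257 − 121·240
1 = −121·43416 + 20441·257
So 257·20441 ≡ 1 (mod 43416), hence d = 20441.

20441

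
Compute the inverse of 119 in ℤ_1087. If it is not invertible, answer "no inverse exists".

475

gcd(1087, 119) by repeated division:
1087 = 9*119 + 16
119 = 7*16 + 7
16 = 2*7 + 2
7 = 3*2 + 1
2 = 2*1 + 0
gcd = 1, so the inverse exists. Back-substitute:
1 = 7 − 3·2
1 = −3·16 + 7·7
1 = 7·119 − 52·16
1 = −52·1087 + 475·119
So 119·475 ≡ 1 (mod 1087).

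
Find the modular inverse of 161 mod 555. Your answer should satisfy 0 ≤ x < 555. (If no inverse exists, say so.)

Run Euclid on (555, 161):
555 = 3*161 + 72
161 = 2*72 + 17
72 = 4*17 + 4
17 = 4*4 + 1
4 = 4*1 + 0
The gcd is 1. Working backward:
1 = 17 − 4·4
1 = −4·72 + 17·17
1 = 17·161 − 38·72
1 = −38·555 + 131·161
So 161·131 ≡ 1 (mod 555).

131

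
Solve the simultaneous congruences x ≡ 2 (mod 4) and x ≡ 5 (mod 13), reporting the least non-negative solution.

18

Write x = 2 + 4·k. Then 4·k ≡ 5 − 2 ≡ 3 (mod 13).
Need 4⁻¹ mod 13. Extended Euclid on (13, 4):
13 = 3×4 + 1
4 = 4×1 + 0
Back-substitute:
1 = 13 − 3·4
4⁻¹ ≡ 10 (mod 13), so k ≡ 10·3 ≡ 4 (mod 13).
x = 2 + 4·4 = 18.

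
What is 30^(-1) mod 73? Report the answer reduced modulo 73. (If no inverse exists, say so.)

56

gcd(73, 30) by repeated division:
73 = 2×30 + 13
30 = 2×13 + 4
13 = 3×4 + 1
4 = 4×1 + 0
gcd = 1, so the inverse exists. Back-substitute:
1 = 13 − 3·4
1 = −3·30 + 7·13
1 = 7·73 − 17·30
So 30·(-17) ≡ 1 (mod 73), and -17 ≡ 56 (mod 73).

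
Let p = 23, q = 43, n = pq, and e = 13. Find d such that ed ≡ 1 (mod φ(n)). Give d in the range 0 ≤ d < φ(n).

φ(n) = (p−1)(q−1) = 22·42 = 924.
Need d with 13·d ≡ 1 (mod 924). Apply the extended Euclidean algorithm:
924 = 71*13 + 1
13 = 13*1 + 0
Back-substitute:
1 = 924 − 71·13
So 13·(-71) ≡ 1 (mod 924), hence d ≡ -71 ≡ 853 (mod 924).

853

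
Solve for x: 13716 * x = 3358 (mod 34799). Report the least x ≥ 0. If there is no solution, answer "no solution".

5658

First find gcd(13716, 34799):
34799 = 2·13716 + 7367
13716 = 1·7367 + 6349
7367 = 1·6349 + 1018
6349 = 6·1018 + 241
1018 = 4·241 + 54
241 = 4·54 + 25
54 = 2·25 + 4
25 = 6·4 + 1
4 = 4·1 + 0
gcd = 1, so a unique solution mod 34799 exists.
Back-substitute for the Bézout coefficients:
1 = 25 − 6·4
1 = −6·54 + 13·25
1 = 13·241 − 58·54
1 = −58·1018 + 245·241
1 = 245·6349 − 1528·1018
1 = −1528·7367 + 1773·6349
1 = 1773·13716 − 3301·7367
1 = −3301·34799 + 8375·13716
So 13716·(8375) ≡ 1 (mod 34799), giving 13716⁻¹ ≡ 8375.
x ≡ 13716⁻¹·3358 ≡ 8375·3358 ≡ 5658 (mod 34799).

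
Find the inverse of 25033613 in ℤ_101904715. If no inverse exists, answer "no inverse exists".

no inverse exists

Euclidean algorithm on 101904715, 25033613:
101904715 = 4·25033613 + 1770263
25033613 = 14·1770263 + 249931
1770263 = 7·249931 + 20746
249931 = 12·20746 + 979
20746 = 21·979 + 187
979 = 5·187 + 44
187 = 4·44 + 11
44 = 4·11 + 0
gcd(25033613, 101904715) = 11 ≠ 1, so 25033613 has no multiplicative inverse modulo 101904715.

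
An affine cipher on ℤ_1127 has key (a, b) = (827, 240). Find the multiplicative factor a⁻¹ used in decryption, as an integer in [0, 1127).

gcd(1127, 827) by repeated division:
1127 = 1·827 + 300
827 = 2·300 + 227
300 = 1·227 + 73
227 = 3·73 + 8
73 = 9·8 + 1
8 = 8·1 + 0
gcd = 1, so the inverse exists. Back-substitute:
1 = 73 − 9·8
1 = −9·227 + 28·73
1 = 28·300 − 37·227
1 = −37·827 + 102·300
1 = 102·1127 − 139·827
Thus 827·(-139) ≡ 1 (mod 1127); reducing, -139 mod 1127 = 988.

988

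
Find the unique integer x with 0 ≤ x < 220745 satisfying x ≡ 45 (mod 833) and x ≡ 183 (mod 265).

Write x = 45 + 833·k. Then 833·k ≡ 183 − 45 ≡ 138 (mod 265).
Need 833⁻¹ mod 265. Extended Euclid on (265, 38):
265 = 6×38 + 37
38 = 1×37 + 1
37 = 37×1 + 0
Back-substitute:
1 = 38 − 37
1 = −265 + 7·38
833⁻¹ ≡ 7 (mod 265), so k ≡ 7·138 ≡ 171 (mod 265).
x = 45 + 833·171 = 142488.

142488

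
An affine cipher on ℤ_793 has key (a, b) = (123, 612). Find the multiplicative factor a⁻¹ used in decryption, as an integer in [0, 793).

245

gcd(793, 123) by repeated division:
793 = 6*123 + 55
123 = 2*55 + 13
55 = 4*13 + 3
13 = 4*3 + 1
3 = 3*1 + 0
Since gcd(123, 793) = 1, back-substitute to write 1 as a combination:
1 = 13 − 4·3
1 = −4·55 + 17·13
1 = 17·123 − 38·55
1 = −38·793 + 245·123
So 123·245 ≡ 1 (mod 793).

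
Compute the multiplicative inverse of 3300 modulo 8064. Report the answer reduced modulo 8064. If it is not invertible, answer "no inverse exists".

Euclidean algorithm on 8064, 3300:
8064 = 2*3300 + 1464
3300 = 2*1464 + 372
1464 = 3*372 + 348
372 = 1*348 + 24
348 = 14*24 + 12
24 = 2*12 + 0
gcd(3300, 8064) = 12 ≠ 1, so 3300 has no multiplicative inverse modulo 8064.

no inverse exists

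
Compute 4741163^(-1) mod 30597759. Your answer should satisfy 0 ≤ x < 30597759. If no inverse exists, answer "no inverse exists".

Extended Euclidean algorithm:
30597759 = 6×4741163 + 2150781
4741163 = 2×2150781 + 439601
2150781 = 4×439601 + 392377
439601 = 1×392377 + 47224
392377 = 8×47224 + 14585
47224 = 3×14585 + 3469
14585 = 4×3469 + 709
3469 = 4×709 + 633
709 = 1×633 + 76
633 = 8×76 + 25
76 = 3×25 + 1
25 = 25×1 + 0
Since gcd(4741163, 30597759) = 1, back-substitute to write 1 as a combination:
1 = 76 − 3·25
1 = −3·633 + 25·76
1 = 25·709 − 28·633
1 = −28·3469 + 137·709
1 = 137·14585 − 576·3469
1 = −576·47224 + 1865·14585
1 = 1865·392377 − 15496·47224
1 = −15496·439601 + 17361·392377
1 = 17361·2150781 − 84940·439601
1 = −84940·4741163 + 187241·2150781
1 = 187241·30597759 − 1208386·4741163
So 4741163·(-1208386) ≡ 1 (mod 30597759), and -1208386 ≡ 29389373 (mod 30597759).

29389373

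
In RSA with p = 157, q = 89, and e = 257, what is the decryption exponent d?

641

φ(n) = (p−1)(q−1) = 156·88 = 13728.
Need d with 257·d ≡ 1 (mod 13728). Apply the extended Euclidean algorithm:
13728 = 53*257 + 107
257 = 2*107 + 43
107 = 2*43 + 21
43 = 2*21 + 1
21 = 21*1 + 0
Back-substitute:
1 = 43 − 2·21
1 = −2·107 + 5·43
1 = 5·257 − 12·107
1 = −12·13728 + 641·257
So 257·641 ≡ 1 (mod 13728), hence d = 641.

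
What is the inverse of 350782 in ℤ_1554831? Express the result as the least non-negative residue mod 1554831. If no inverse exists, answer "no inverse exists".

1339834

Apply the Euclidean algorithm to 1554831 and 350782:
1554831 = 4×350782 + 151703
350782 = 2×151703 + 47376
151703 = 3×47376 + 9575
47376 = 4×9575 + 9076
9575 = 1×9076 + 499
9076 = 18×499 + 94
499 = 5×94 + 29
94 = 3×29 + 7
29 = 4×7 + 1
7 = 7×1 + 0
gcd = 1, so the inverse exists. Back-substitute:
1 = 29 − 4·7
1 = −4·94 + 13·29
1 = 13·499 − 69·94
1 = −69·9076 + 1255·499
1 = 1255·9575 − 1324·9076
1 = −1324·47376 + 6551·9575
1 = 6551·151703 − 20977·47376
1 = −20977·350782 + 48505·151703
1 = 48505·1554831 − 214997·350782
So 350782·(-214997) ≡ 1 (mod 1554831), and -214997 ≡ 1339834 (mod 1554831).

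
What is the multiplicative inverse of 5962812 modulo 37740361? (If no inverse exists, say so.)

20695250

Run Euclid on (37740361, 5962812):
37740361 = 6*5962812 + 1963489
5962812 = 3*1963489 + 72345
1963489 = 27*72345 + 10174
72345 = 7*10174 + 1127
10174 = 9*1127 + 31
1127 = 36*31 + 11
31 = 2*11 + 9
11 = 1*9 + 2
9 = 4*2 + 1
2 = 2*1 + 0
gcd = 1, so the inverse exists. Back-substitute:
1 = 9 − 4·2
1 = −4·11 + 5·9
1 = 5·31 − 14·11
1 = −14·1127 + 509·31
1 = 509·10174 − 4595·1127
1 = −4595·72345 + 32674·10174
1 = 32674·1963489 − 886793·72345
1 = −886793·5962812 + 2693053·1963489
1 = 2693053·37740361 − 17045111·5962812
So 5962812·(-17045111) ≡ 1 (mod 37740361), and -17045111 ≡ 20695250 (mod 37740361).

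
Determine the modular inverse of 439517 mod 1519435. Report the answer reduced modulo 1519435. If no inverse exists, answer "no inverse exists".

Apply the Euclidean algorithm to 1519435 and 439517:
1519435 = 3*439517 + 200884
439517 = 2*200884 + 37749
200884 = 5*37749 + 12139
37749 = 3*12139 + 1332
12139 = 9*1332 + 151
1332 = 8*151 + 124
151 = 1*124 + 27
124 = 4*27 + 16
27 = 1*16 + 11
16 = 1*11 + 5
11 = 2*5 + 1
5 = 5*1 + 0
Since gcd(439517, 1519435) = 1, back-substitute to write 1 as a combination:
1 = 11 − 2·5
1 = −2·16 + 3·11
1 = 3·27 − 5·16
1 = −5·124 + 23·27
1 = 23·151 − 28·124
1 = −28·1332 + 247·151
1 = 247·12139 − 2251·1332
1 = −2251·37749 + 7000·12139
1 = 7000·200884 − 37251·37749
1 = −37251·439517 + 81502·200884
1 = 81502·1519435 − 281757·439517
Thus 439517·(-281757) ≡ 1 (mod 1519435); reducing, -281757 mod 1519435 = 1237678.

1237678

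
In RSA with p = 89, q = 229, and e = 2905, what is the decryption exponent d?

φ(n) = (p−1)(q−1) = 88·228 = 20064.
Need d with 2905·d ≡ 1 (mod 20064). Apply the extended Euclidean algorithm:
20064 = 6×2905 + 2634
2905 = 1×2634 + 271
2634 = 9×271 + 195
271 = 1×195 + 76
195 = 2×76 + 43
76 = 1×43 + 33
43 = 1×33 + 10
33 = 3×10 + 3
10 = 3×3 + 1
3 = 3×1 + 0
Back-substitute:
1 = 10 − 3·3
1 = −3·33 + 10·10
1 = 10·43 − 13·33
1 = −13·76 + 23·43
1 = 23·195 − 59·76
1 = −59·271 + 82·195
1 = 82·2634 − 797·271
1 = −797·2905 + 879·2634
1 = 879·20064 − 6071·2905
So 2905·(-6071) ≡ 1 (mod 20064), hence d ≡ -6071 ≡ 13993 (mod 20064).

13993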